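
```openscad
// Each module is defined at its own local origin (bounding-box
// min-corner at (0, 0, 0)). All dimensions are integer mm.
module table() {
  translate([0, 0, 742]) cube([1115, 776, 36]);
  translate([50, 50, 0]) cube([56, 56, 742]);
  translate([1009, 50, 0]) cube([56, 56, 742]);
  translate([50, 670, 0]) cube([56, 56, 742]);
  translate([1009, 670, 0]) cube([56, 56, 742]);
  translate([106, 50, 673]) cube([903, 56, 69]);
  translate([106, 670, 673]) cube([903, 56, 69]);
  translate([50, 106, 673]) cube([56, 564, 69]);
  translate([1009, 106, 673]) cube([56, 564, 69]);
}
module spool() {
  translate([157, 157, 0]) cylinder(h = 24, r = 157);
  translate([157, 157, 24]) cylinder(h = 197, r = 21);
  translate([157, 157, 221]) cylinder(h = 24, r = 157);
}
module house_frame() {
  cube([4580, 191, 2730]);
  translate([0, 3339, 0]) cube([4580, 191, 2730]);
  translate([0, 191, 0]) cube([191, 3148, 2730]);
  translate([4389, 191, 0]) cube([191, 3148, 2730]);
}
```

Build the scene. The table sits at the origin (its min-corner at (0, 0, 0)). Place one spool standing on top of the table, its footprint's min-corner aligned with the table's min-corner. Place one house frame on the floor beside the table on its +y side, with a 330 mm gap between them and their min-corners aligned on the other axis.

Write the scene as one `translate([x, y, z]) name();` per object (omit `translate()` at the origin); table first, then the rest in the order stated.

table();
translate([0, 0, 778]) spool();
translate([0, 1106, 0]) house_frame();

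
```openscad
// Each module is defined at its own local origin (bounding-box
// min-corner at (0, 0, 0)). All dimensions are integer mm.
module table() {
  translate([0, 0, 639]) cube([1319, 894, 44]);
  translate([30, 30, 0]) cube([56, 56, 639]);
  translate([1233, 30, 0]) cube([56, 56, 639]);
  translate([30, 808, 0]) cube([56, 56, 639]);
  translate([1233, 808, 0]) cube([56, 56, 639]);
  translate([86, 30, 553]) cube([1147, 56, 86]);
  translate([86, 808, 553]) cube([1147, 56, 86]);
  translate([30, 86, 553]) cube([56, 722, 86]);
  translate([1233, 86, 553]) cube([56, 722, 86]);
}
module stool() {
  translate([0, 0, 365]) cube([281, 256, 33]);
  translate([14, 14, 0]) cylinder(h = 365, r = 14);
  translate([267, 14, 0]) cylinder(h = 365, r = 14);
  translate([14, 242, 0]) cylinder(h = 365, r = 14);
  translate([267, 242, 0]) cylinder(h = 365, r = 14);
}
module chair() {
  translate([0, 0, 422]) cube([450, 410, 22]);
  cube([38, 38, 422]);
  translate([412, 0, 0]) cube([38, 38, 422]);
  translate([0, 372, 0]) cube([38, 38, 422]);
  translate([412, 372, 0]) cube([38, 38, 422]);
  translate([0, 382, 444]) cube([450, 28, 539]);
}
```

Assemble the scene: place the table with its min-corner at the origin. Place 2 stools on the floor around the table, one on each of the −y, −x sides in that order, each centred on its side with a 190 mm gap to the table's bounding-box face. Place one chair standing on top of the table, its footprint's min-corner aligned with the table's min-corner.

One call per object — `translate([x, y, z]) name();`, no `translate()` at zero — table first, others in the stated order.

table();
translate([519, -446, 0]) stool();
translate([-471, 319, 0]) stool();
translate([0, 0, 683]) chair();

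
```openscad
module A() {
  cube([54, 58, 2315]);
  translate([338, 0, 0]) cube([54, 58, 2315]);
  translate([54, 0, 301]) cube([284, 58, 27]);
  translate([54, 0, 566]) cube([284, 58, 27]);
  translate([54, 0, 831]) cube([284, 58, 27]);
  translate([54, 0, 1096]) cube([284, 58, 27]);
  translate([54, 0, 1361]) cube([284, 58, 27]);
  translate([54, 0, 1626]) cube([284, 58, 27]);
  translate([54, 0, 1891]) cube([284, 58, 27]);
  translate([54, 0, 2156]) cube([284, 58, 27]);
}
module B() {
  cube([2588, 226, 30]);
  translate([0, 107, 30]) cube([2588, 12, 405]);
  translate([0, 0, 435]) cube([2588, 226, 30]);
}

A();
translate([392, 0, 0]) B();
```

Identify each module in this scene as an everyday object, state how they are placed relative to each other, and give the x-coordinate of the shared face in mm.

A is a ladder. B is an I-beam. The I-beam is against the ladder's +x side, with their −y faces flush. The x-coordinate of the shared face is 392 mm.

The ladder's +x face and the I-beam's −x face are both at x = 392 mm.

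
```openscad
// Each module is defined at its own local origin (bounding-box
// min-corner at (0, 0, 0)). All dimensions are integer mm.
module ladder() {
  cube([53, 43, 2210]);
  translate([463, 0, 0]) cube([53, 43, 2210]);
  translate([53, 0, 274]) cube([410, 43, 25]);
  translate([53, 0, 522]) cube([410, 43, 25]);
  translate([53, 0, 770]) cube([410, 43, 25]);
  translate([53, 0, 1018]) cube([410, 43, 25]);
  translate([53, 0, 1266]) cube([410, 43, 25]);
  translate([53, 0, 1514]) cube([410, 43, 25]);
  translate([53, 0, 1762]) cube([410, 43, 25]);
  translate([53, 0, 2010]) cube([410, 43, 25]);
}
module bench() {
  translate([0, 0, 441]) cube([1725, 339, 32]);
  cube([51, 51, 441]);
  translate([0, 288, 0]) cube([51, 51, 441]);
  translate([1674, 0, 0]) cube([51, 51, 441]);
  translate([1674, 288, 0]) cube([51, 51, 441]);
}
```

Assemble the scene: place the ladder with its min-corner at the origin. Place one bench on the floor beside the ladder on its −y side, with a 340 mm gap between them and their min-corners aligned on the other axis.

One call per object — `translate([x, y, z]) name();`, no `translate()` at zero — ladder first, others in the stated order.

ladder();
translate([0, -679, 0]) bench();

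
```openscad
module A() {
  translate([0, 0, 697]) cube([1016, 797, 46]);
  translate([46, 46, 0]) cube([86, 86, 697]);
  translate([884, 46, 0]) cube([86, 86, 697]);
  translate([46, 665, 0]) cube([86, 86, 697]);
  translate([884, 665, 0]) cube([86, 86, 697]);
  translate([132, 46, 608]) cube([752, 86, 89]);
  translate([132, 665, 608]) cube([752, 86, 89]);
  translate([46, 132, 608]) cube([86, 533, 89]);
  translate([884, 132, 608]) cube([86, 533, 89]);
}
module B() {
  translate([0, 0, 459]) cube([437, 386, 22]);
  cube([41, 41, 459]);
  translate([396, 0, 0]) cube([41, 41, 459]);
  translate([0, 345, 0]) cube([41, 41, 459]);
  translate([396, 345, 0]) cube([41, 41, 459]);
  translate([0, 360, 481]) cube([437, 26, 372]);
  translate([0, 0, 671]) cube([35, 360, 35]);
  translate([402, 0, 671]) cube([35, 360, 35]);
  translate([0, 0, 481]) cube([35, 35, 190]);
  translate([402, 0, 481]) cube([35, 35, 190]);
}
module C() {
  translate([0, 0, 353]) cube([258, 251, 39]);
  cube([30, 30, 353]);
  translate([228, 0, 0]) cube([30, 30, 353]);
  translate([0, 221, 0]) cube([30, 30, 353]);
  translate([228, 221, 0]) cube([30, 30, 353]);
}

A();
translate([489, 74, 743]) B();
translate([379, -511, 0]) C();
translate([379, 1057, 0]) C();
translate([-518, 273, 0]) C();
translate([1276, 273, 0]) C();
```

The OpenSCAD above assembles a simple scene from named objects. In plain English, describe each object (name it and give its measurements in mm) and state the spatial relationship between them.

A is a rectangular dining table. The top is 1016×797×46 mm with its upper surface at z = 743 mm. It stands on four 86×86 mm square legs, each inset 46 mm from the nearest pair of top edges, running from the floor to the underside of the top. Four apron rails, 86 mm thick and 89 mm tall, run between adjacent legs with their top edges flush with the underside of the top and their outer faces flush with the legs' outer faces.

B is a chair. The seat is a 437×386×22 mm slab with its top at z = 481 mm, on four 41×41 mm corner legs (flush with the seat edges, standing on z = 0). A flat backrest 26 mm thick, 372 mm tall, spans the full seat width and rises from the seat top along its +y edge, rear face flush with the rear of the seat. Two armrests of 35×35 mm section run along each side from the seat's front edge to the front of the backrest, top faces 225 mm above the seat top and outer faces flush with the seat's x-edges; a 35×35 mm post under the front of each armrest stands on the seat at the front corner.

C is a simple wooden stool: a rectangular seat 258 mm (x) by 251 mm (y), 39 mm thick, top face at z = 392 mm, on four square legs, each 30×30 mm in cross-section. The legs rest on z = 0, each flush with a corner of the seat.

The chair is on top of the table. Four stools sit around the table at the −y, +y, −x, +x sides.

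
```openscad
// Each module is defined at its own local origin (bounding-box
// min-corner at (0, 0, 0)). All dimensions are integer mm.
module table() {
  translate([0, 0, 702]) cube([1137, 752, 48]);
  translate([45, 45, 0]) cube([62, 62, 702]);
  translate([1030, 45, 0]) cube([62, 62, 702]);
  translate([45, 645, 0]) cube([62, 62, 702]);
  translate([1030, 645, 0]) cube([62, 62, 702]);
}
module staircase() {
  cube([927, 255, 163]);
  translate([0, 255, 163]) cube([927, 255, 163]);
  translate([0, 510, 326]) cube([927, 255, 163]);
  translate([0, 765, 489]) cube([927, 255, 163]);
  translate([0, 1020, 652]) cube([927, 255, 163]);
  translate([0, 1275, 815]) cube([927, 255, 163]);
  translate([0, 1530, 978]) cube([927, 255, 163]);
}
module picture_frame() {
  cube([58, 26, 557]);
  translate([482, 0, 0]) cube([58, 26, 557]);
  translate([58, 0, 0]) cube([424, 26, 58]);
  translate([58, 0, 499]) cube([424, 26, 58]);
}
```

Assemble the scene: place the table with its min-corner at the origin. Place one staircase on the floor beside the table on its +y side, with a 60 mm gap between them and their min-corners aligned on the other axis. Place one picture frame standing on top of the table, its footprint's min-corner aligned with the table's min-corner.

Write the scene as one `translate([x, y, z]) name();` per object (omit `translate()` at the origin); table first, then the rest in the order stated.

table();
translate([0, 812, 0]) staircase();
translate([0, 0, 750]) picture_frame();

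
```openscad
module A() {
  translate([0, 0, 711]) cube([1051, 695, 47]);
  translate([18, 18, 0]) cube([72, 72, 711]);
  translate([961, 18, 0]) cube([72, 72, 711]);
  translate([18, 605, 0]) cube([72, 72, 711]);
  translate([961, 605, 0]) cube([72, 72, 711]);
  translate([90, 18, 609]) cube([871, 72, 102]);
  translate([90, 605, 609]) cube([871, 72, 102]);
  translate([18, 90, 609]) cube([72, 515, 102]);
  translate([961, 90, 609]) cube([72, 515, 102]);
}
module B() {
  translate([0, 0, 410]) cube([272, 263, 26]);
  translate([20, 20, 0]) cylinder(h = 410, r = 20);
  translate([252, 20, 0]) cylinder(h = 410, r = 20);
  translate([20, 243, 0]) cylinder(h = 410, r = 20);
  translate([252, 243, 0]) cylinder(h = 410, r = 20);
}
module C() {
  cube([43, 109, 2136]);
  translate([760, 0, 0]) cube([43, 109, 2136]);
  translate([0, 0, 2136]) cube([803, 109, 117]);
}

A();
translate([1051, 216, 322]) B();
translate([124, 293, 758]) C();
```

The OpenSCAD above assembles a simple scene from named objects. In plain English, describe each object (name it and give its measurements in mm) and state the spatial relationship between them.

A is a rectangular dining table. The top is 1051×695×47 mm with its upper surface at z = 758 mm. It stands on four 72×72 mm square legs, each inset 18 mm from the nearest pair of top edges, running from the floor to the underside of the top. Four apron rails, 72 mm thick and 102 mm tall, run between adjacent legs with their top edges flush with the underside of the top and their outer faces flush with the legs' outer faces.

B is a four-legged stool. The seat is a 272×263×26 mm slab whose top surface is at z = 436 mm; four round legs, each 40 mm in diameter, run from the floor (z = 0) to the underside of the seat, each leg's axis is inset half a diameter from the nearest pair of seat edges (so the leg's bounding box is flush with the corner).

C is a rectangular door frame: two vertical jambs of 43×109 mm section, 2136 mm tall, with a clear opening 717 mm wide between their inner faces. A header 117 mm tall and 109 mm deep lies on top of the jambs and spans the full outside width.

The stool is beside the table with their tops flush at z = 758. The door frame is on top of the table, centred.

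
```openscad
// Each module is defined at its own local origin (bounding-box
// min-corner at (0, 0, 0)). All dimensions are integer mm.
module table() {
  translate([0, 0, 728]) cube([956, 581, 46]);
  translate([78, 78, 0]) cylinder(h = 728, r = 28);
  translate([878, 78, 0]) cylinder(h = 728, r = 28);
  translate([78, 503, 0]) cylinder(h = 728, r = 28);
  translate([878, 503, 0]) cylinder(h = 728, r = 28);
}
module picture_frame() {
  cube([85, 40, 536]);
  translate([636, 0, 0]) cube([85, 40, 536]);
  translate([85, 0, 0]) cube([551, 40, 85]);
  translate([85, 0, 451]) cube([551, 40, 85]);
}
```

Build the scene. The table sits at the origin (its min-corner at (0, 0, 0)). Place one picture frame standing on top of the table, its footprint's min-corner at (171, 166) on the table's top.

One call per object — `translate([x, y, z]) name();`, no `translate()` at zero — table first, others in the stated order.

table();
translate([171, 166, 774]) picture_frame();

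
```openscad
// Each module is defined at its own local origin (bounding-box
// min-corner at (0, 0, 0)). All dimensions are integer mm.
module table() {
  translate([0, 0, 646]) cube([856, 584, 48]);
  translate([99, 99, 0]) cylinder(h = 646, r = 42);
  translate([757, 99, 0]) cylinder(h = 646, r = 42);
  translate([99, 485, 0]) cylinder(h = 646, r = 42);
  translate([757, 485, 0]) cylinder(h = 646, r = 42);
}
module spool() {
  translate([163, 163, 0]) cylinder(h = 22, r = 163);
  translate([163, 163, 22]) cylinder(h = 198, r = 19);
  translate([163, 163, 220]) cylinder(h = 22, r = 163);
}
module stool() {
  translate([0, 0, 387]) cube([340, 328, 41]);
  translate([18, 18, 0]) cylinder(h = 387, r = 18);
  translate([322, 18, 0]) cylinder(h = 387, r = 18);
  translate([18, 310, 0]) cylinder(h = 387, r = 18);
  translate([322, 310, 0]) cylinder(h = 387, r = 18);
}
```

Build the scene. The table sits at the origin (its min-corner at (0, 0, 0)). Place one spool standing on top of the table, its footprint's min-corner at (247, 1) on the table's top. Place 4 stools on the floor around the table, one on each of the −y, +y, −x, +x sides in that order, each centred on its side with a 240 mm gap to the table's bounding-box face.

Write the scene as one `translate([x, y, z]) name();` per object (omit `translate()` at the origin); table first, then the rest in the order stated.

table();
translate([247, 1, 694]) spool();
translate([258, -568, 0]) stool();
translate([258, 824, 0]) stool();
translate([-580, 128, 0]) stool();
translate([1096, 128, 0]) stool();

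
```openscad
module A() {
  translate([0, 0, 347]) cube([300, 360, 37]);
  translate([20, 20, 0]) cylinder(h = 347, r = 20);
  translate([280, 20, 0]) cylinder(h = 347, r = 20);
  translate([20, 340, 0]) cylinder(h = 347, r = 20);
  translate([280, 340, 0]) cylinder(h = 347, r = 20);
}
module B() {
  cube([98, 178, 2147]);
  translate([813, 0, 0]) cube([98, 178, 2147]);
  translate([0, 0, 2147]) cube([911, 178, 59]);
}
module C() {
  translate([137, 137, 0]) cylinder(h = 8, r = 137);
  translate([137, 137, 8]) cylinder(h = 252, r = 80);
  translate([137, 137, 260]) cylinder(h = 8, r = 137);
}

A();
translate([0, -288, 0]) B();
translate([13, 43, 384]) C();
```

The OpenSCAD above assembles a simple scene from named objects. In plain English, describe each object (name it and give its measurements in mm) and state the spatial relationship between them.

A is a simple wooden stool: a rectangular seat 300 mm (x) by 360 mm (y), 37 mm thick, top face at z = 384 mm, on four round legs, each 40 mm in diameter. The legs rest on z = 0, each leg's axis is inset half a diameter from the nearest pair of seat edges (so the leg's bounding box is flush with the corner).

B is a door frame. The clear opening is 715 mm wide and 2147 mm high. Two 98 mm wide jambs, 178 mm deep, stand either side of the opening from the floor to the top of the opening. A 59 mm thick head sits across the top of both jambs, spanning the full outside width of the frame.

C is a spool: two coaxial disc flanges of radius 137 mm and thickness 8 mm, joined by a core cylinder of radius 80 mm and height 252 mm. The lower flange rests on z = 0 and the three cylinders share a vertical axis.

The door frame is on the floor beside the stool on its −y side. The spool is on top of the stool, centred.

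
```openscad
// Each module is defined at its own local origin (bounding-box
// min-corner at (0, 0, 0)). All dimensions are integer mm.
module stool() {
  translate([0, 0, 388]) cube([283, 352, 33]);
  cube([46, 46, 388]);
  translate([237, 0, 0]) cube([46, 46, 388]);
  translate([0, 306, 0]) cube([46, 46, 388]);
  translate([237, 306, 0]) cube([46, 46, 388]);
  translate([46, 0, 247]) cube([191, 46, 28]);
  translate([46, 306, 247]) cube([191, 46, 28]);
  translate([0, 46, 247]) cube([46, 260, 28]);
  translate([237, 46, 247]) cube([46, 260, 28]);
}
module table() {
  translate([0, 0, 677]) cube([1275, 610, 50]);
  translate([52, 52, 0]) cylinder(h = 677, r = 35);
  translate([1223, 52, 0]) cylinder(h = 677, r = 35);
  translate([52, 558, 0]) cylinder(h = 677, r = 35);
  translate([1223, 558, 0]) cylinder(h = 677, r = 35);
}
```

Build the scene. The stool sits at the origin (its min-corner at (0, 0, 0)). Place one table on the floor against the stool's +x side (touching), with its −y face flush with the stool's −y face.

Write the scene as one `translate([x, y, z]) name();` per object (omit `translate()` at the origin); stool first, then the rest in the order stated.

stool();
translate([283, 0, 0]) table();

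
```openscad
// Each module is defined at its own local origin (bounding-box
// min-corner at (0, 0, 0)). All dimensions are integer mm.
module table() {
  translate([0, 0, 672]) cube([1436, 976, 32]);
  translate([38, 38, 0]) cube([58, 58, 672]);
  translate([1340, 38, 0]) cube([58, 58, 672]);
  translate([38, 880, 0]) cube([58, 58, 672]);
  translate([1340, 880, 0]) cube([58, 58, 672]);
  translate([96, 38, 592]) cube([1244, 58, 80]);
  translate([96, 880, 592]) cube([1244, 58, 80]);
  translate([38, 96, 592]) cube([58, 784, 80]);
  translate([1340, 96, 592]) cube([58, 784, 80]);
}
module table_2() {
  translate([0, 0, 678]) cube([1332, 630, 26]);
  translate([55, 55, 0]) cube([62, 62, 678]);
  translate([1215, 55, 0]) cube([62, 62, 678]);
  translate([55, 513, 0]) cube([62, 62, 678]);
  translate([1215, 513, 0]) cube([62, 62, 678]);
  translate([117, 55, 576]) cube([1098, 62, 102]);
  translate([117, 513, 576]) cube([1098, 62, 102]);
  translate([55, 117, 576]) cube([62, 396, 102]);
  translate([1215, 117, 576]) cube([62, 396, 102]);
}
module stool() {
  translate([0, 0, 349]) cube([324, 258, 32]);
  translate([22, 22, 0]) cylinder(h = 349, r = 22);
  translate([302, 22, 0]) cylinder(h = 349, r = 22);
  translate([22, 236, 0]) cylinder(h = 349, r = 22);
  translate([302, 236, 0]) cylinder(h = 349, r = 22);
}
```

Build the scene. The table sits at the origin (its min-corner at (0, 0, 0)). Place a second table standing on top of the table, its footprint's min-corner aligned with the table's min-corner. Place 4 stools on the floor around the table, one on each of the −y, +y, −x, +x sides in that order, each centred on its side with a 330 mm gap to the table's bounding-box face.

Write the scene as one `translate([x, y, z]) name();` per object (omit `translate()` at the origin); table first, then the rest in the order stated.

table();
translate([0, 0, 704]) table_2();
translate([556, -588, 0]) stool();
translate([556, 1306, 0]) stool();
translate([-654, 359, 0]) stool();
translate([1766, 359, 0]) stool();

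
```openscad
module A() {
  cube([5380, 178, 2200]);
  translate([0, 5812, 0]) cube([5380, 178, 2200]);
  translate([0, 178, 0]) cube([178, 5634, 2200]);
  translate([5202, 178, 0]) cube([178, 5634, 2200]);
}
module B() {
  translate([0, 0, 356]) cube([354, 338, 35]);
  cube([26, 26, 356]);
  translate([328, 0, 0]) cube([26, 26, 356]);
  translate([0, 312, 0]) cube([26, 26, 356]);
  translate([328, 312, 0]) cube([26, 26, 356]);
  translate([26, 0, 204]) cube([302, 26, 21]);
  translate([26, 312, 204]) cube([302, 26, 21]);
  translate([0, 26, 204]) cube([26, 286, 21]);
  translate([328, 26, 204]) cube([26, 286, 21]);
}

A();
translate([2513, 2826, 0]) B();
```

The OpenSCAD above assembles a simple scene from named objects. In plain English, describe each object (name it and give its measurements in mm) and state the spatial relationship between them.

A is a box-shaped house frame (walls only): outside footprint 5380×5990 mm, wall height 2200 mm, wall thickness 178 mm. The two y-facing walls run the full x-width; the two x-facing walls fit between the inner faces of the y-facing walls.

B is a four-legged stool. The seat is a 354×338×35 mm slab whose top surface is at z = 391 mm; four square legs, each 26×26 mm in cross-section, run from the floor (z = 0) to the underside of the seat, each flush with a corner of the seat. Four stretchers, 26 mm wide and 21 mm tall, connect adjacent legs with their undersides at z = 204 mm, each running between the inner faces of the legs it joins and aligned with the legs' outer faces on the other axis.

The stool sits inside the house frame, centred.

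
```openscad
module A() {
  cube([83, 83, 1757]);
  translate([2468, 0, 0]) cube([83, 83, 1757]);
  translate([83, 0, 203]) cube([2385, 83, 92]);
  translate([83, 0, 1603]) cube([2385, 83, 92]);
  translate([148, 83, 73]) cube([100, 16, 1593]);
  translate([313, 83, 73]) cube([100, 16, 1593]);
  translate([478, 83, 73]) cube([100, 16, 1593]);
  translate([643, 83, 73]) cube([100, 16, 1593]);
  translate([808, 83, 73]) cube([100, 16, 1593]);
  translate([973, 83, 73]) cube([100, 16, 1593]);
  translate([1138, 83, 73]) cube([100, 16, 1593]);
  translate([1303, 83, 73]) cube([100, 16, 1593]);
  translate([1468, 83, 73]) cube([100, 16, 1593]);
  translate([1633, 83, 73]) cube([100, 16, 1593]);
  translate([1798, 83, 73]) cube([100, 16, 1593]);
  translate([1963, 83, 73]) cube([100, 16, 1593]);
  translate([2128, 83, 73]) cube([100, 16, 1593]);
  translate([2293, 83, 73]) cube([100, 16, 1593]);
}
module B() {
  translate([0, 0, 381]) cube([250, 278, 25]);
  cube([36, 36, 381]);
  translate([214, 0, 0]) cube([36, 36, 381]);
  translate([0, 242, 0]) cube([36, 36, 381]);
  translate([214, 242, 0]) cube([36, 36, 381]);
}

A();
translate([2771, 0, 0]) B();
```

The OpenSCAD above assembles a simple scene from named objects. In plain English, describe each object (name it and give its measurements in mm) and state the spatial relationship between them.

A is a fence section. Two 83×83 mm posts, 1757 mm tall, stand on the floor with a clear span of 2385 mm between their inner faces. Two horizontal rails of 83×92 mm section span the gap between the posts with their undersides at z = 203 mm and z = 1603 mm, flush with the posts' −y face. 14 pickets, each 100 mm wide, 16 mm thick and 1593 mm tall, are fixed to the +y face of the rails with their bottoms at z = 73 mm, evenly spaced across the span with equal gaps (rounded down to the nearest mm) at the −x end and between each pair — any rounding remainder accumulates at the +x end.

B is a simple wooden stool: a rectangular seat 250 mm (x) by 278 mm (y), 25 mm thick, top face at z = 406 mm, on four square legs, each 36×36 mm in cross-section. The legs rest on z = 0, each flush with a corner of the seat.

The stool is on the floor beside the fence section on its +x side.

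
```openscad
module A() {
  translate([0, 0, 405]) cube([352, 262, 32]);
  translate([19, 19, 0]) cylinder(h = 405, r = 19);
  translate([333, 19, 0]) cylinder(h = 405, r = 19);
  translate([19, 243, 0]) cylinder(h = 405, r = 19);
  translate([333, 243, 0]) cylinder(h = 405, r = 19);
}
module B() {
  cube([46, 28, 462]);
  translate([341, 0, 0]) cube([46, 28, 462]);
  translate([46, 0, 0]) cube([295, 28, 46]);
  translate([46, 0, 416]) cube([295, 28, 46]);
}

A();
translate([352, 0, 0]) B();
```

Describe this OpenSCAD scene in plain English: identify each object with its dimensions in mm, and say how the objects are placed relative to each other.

A is a four-legged stool. The seat is a 352×262×32 mm slab whose top surface is at z = 437 mm; four round legs, each 38 mm in diameter, run from the floor (z = 0) to the underside of the seat, each leg's axis is inset half a diameter from the nearest pair of seat edges (so the leg's bounding box is flush with the corner).

B is a picture frame with a 295×370 mm rectangular opening (x by z) and a uniform 46 mm border on every side. Frame depth is 28 mm along y. It is built from two vertical stiles running the full outside height and two horizontal rails spanning the gap between the stiles.

The picture frame is against the stool's +x side, with their −y faces flush.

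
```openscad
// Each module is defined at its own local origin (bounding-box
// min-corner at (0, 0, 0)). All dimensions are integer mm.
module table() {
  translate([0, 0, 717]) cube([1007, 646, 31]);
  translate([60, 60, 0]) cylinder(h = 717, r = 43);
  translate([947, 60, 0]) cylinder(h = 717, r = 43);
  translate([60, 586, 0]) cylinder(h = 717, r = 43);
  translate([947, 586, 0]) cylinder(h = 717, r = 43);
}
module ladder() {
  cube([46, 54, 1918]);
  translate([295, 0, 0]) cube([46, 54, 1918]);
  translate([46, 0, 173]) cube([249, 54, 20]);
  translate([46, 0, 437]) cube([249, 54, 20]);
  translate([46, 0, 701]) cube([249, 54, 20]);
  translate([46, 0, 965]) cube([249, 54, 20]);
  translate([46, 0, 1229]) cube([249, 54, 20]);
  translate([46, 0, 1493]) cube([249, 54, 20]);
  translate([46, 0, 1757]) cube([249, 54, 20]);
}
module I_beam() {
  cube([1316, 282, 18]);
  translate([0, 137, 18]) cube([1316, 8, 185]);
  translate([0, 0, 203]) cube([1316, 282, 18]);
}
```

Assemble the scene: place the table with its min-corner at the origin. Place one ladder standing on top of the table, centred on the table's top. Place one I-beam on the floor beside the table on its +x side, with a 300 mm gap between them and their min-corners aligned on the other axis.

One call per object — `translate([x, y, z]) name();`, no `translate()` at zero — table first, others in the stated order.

table();
translate([333, 296, 748]) ladder();
translate([1307, 0, 0]) I_beam();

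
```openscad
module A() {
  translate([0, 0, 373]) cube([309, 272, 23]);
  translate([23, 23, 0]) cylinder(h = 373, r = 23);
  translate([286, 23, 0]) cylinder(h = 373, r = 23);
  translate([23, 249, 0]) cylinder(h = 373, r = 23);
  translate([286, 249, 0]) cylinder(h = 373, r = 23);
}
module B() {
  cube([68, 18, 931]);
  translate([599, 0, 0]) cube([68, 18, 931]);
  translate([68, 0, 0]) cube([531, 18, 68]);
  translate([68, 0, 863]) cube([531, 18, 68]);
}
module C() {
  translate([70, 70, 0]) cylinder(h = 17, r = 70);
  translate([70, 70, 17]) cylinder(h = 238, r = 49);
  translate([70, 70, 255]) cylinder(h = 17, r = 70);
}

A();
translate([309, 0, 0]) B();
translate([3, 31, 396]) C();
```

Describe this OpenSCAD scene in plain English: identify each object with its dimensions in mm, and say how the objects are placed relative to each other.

A is a four-legged stool. The seat is 309×272 mm, 23 mm thick, top at z = 396 mm. It stands on four round legs, each 46 mm in diameter, from z = 0 to the seat underside, each leg's axis is inset half a diameter from the nearest pair of seat edges (so the leg's bounding box is flush with the corner).

B is a rectangular picture frame lying in the x–z plane (depth along y). The opening is 531 mm wide (x) by 795 mm tall (z), surrounded by a border 68 mm wide on all four sides. The frame is 18 mm deep and is made of two full-height vertical stiles with two horizontal rails fitted between them.

C is a spool: two coaxial disc flanges of radius 70 mm and thickness 17 mm, joined by a core cylinder of radius 49 mm and height 238 mm. The lower flange rests on z = 0 and the three cylinders share a vertical axis.

The picture frame is against the stool's +x side, with their −y faces flush. The spool is on top of the stool.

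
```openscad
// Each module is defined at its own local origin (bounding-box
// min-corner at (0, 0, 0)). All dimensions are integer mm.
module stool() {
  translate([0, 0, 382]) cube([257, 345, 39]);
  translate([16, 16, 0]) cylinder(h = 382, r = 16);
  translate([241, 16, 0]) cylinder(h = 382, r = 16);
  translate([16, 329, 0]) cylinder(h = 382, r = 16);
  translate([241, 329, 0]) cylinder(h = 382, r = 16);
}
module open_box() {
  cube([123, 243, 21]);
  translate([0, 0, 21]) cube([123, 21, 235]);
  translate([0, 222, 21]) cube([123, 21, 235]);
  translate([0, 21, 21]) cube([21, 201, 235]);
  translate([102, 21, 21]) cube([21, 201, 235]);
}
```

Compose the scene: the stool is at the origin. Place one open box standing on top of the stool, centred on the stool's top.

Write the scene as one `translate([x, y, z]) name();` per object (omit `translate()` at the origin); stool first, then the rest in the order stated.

stool();
translate([67, 51, 421]) open_box();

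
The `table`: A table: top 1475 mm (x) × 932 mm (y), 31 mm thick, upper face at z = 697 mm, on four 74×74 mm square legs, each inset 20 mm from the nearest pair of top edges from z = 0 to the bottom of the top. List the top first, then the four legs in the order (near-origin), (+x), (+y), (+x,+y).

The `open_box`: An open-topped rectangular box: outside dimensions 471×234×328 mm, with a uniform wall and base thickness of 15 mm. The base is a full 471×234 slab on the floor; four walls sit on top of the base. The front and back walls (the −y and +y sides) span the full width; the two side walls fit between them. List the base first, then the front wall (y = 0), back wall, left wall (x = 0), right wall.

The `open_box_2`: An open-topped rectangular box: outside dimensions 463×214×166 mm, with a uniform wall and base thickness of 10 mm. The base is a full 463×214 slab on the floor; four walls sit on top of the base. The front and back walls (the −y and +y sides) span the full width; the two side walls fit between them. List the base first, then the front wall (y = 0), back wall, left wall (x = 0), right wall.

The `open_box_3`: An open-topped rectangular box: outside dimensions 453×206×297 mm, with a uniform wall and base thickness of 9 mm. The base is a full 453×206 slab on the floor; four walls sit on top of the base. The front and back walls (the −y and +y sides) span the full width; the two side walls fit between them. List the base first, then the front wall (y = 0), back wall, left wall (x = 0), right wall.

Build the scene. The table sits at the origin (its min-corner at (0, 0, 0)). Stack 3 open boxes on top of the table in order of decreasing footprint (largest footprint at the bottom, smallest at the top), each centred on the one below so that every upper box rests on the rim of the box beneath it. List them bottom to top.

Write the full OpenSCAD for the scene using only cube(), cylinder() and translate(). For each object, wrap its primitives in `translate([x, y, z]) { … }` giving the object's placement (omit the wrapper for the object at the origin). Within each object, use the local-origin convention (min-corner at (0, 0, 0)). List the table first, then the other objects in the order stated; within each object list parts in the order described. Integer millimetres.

translate([0, 0, 666]) cube([1475, 932, 31]);
translate([20, 20, 0]) cube([74, 74, 666]);
translate([1381, 20, 0]) cube([74, 74, 666]);
translate([20, 838, 0]) cube([74, 74, 666]);
translate([1381, 838, 0]) cube([74, 74, 666]);
translate([502, 349, 697]) {
  cube([471, 234, 15]);
  translate([0, 0, 15]) cube([471, 15, 313]);
  translate([0, 219, 15]) cube([471, 15, 313]);
  translate([0, 15, 15]) cube([15, 204, 313]);
  translate([456, 15, 15]) cube([15, 204, 313]);
}
translate([506, 359, 1025]) {
  cube([463, 214, 10]);
  translate([0, 0, 10]) cube([463, 10, 156]);
  translate([0, 204, 10]) cube([463, 10, 156]);
  translate([0, 10, 10]) cube([10, 194, 156]);
  translate([453, 10, 10]) cube([10, 194, 156]);
}
translate([511, 363, 1191]) {
  cube([453, 206, 9]);
  translate([0, 0, 9]) cube([453, 9, 288]);
  translate([0, 197, 9]) cube([453, 9, 288]);
  translate([0, 9, 9]) cube([9, 188, 288]);
  translate([444, 9, 9]) cube([9, 188, 288]);
}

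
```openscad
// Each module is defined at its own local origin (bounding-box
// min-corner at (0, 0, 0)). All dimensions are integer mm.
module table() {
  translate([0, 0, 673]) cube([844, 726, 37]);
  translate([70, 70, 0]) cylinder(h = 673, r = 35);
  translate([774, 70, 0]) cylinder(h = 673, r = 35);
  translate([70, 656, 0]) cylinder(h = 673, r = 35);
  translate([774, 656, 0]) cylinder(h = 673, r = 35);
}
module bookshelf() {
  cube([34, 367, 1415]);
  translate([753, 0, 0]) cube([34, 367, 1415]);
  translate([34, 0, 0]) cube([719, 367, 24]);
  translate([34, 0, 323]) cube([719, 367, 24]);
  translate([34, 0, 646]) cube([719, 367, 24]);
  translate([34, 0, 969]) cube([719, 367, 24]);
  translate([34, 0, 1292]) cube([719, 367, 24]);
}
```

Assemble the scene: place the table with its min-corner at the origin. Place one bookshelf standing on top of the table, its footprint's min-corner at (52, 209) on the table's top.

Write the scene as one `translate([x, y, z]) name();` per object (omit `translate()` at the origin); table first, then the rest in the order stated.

table();
translate([52, 209, 710]) bookshelf();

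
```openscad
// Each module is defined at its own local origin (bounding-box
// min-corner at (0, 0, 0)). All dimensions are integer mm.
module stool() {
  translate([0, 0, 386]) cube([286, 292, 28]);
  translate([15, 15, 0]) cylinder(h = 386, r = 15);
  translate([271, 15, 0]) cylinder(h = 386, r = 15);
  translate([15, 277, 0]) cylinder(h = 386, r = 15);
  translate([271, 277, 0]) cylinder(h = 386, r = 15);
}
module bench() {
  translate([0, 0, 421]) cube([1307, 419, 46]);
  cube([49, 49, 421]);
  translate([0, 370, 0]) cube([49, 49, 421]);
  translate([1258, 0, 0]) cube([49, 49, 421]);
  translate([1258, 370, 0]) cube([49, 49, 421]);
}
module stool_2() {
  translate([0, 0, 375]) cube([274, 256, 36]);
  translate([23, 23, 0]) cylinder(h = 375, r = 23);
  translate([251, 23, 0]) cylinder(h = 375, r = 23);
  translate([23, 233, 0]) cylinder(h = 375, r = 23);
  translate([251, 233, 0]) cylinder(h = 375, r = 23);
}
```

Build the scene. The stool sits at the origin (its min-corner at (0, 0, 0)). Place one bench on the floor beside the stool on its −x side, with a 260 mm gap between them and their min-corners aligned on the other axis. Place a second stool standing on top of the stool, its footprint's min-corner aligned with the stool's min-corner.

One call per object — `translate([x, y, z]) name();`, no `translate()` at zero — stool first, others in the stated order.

stool();
translate([-1567, 0, 0]) bench();
translate([0, 0, 414]) stool_2();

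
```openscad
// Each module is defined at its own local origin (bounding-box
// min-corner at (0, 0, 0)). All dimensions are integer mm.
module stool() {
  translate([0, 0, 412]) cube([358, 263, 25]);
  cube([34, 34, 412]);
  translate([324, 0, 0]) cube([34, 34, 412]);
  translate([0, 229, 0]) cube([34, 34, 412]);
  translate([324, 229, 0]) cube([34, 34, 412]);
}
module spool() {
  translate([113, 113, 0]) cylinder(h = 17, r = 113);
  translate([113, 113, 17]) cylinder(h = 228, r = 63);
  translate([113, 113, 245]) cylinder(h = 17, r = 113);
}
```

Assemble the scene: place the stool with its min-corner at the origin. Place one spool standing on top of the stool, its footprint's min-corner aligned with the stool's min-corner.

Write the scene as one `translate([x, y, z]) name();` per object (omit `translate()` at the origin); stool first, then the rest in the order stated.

stool();
translate([0, 0, 437]) spool();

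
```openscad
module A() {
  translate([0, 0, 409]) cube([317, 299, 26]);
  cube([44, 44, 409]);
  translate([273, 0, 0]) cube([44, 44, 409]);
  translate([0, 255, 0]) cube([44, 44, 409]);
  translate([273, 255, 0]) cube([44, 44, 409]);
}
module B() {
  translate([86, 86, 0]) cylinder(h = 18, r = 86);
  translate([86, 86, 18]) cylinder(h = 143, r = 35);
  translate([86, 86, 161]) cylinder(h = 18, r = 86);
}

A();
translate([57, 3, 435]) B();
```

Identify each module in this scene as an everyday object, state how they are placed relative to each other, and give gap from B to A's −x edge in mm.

A is a stool. B is a spool. The spool is on top of the stool. The gap from the spool to the stool's −x edge is 57 mm.

The spool's min-x is at 57; the stool's min-x is 0; gap = 57 mm.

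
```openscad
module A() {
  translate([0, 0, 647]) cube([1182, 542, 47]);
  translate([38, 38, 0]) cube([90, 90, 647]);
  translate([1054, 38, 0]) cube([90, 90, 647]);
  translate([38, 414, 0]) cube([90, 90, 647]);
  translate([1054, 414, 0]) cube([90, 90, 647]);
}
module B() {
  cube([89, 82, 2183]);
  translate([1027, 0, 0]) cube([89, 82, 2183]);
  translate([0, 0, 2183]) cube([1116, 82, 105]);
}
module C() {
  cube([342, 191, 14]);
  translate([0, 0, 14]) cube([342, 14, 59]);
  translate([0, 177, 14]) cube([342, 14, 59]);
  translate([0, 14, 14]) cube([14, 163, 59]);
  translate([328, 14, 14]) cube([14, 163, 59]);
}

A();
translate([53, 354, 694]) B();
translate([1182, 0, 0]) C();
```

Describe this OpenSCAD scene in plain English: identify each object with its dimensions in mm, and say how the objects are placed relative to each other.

A is a table with a 1182×542 mm rectangular top, 47 mm thick, top surface at z = 694 mm, supported by four 90×90 mm square legs, each inset 38 mm from the nearest pair of top edges, running from the floor.

B is a door frame. The clear opening is 938 mm wide and 2183 mm high. Two 89 mm wide jambs, 82 mm deep, stand either side of the opening from the floor to the top of the opening. A 105 mm thick head sits across the top of both jambs, spanning the full outside width of the frame.

C is an open-topped rectangular box: outside dimensions 342×191×73 mm, with a uniform wall and base thickness of 14 mm. The base is a full 342×191 slab on the floor; four walls sit on top of the base. The front and back walls (the −y and +y sides) span the full width; the two side walls fit between them.

The door frame is on top of the table. The open box is against the table's +x side, with their −y faces flush.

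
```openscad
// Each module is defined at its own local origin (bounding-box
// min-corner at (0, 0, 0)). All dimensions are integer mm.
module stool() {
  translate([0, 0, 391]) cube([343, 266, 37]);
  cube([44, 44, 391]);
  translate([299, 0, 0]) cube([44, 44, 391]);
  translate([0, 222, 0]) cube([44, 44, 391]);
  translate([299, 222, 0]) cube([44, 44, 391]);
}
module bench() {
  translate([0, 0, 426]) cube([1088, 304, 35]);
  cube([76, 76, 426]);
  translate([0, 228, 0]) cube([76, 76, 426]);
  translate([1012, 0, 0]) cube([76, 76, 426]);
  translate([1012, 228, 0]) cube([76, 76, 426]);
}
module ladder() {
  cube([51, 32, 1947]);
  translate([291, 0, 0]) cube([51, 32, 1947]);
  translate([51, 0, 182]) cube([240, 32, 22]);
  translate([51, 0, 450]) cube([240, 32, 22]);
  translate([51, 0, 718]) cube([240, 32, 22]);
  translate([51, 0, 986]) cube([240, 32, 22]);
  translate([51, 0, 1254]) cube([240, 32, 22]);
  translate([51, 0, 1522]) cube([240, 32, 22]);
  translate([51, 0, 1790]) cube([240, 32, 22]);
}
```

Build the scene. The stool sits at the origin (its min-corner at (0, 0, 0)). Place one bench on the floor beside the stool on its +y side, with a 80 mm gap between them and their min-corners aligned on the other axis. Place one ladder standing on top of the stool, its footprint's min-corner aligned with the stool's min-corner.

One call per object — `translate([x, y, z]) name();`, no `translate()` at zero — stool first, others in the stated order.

stool();
translate([0, 346, 0]) bench();
translate([0, 0, 428]) ladder();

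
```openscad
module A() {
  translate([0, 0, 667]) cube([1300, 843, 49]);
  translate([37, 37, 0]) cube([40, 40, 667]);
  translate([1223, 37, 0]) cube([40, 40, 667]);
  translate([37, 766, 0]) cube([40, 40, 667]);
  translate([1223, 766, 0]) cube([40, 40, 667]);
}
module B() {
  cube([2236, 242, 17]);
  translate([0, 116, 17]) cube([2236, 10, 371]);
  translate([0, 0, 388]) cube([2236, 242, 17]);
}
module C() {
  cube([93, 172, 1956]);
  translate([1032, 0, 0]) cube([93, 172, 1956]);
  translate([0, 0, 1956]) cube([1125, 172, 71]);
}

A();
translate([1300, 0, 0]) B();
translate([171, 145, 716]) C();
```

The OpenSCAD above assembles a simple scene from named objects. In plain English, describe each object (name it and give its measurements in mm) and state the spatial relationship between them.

A is a table with a 1300×843 mm rectangular top, 49 mm thick, top surface at z = 716 mm, supported by four 40×40 mm square legs, each inset 37 mm from the nearest pair of top edges, running from the floor.

B is an I-beam lying along x, 2236 mm long. Overall section height 405 mm. Two flanges 242 mm wide (y) and 17 mm thick, one on the floor and one at the top; a web 10 mm thick runs between them, centred on the flange width.

C is a door frame. The clear opening is 939 mm wide and 1956 mm high. Two 93 mm wide jambs, 172 mm deep, stand either side of the opening from the floor to the top of the opening. A 71 mm thick head sits across the top of both jambs, spanning the full outside width of the frame.

The I-beam is against the table's +x side, with their −y faces flush. The door frame is on top of the table.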